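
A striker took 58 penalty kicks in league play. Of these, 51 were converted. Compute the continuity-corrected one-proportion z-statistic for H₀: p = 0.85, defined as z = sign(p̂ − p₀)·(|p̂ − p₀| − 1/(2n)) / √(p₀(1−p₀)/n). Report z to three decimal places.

Sample proportion p̂ = 51/58 = 0.87931. p̂ − p₀ = 0.029310.
Continuity correction 1/(2n) = 1/116 = 0.008621.
Corrected numerator: |0.029310| − 0.008621 = 0.020689.
SE₀ = √(0.85·0.15/58) = 0.046886.
z = +0.020689/0.046886 = 0.441.

z = 0.441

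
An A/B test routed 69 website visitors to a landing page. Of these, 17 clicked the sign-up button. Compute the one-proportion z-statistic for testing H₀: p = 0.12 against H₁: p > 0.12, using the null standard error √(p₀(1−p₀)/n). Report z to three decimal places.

z = 3.230

The sample proportion is 17/69 = 0.24638.
Under H₀, SE = √(p₀(1−p₀)/n) = √(0.12·0.88/69) = √0.001530435 = 0.039121.
z = (p̂ − p₀)/SE = (0.24638 − 0.12)/0.039121 = 3.230.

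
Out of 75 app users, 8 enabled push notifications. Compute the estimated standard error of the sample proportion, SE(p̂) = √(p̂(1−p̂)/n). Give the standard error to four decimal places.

SE = 0.0356

The sample proportion is 8/75 = 0.10667.
p̂(1−p̂) = 0.10667·0.89333 = 0.095292.
Dividing by n and taking the root: √0.001270560 = 0.0356.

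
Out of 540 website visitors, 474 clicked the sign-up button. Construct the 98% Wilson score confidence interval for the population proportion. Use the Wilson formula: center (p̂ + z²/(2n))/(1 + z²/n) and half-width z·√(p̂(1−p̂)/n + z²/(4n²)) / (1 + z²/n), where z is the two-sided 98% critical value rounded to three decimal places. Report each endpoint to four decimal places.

(0.8412, 0.9069)

Here p̂ = 474/540 = 0.87778 and z = 2.326 (z² = 5.410276).
1 + z²/n = 1.010019.
Center = (0.87778 + 0.005010)/1.010019 = 0.87403.
Radicand: p̂(1−p̂)/n + z²/(4n²) = 0.000198674 + 0.000004638 = 0.000203312.
Half-width = z·√(radicand)/denom = 2.326·0.014259/1.010019 = 0.03284.
Interval: 0.87403 ± 0.03284 → (0.8412, 0.9069).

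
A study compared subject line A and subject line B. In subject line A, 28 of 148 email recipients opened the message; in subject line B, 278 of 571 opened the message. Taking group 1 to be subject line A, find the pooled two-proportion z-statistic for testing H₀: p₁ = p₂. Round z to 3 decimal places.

p̂₁ = 28/148 = 0.18919, p̂₂ = 278/571 = 0.48687.
Pooling: p̂ = 306/719 = 0.42559.
Pooled SE = √[0.2444633·0.00850807] ≈ 0.045606.
z = -0.29768/0.045606 = -6.527.

z = -6.527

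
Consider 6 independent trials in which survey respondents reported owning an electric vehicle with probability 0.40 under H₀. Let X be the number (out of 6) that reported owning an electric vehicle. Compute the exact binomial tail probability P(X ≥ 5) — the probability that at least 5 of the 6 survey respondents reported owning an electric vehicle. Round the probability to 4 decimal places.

P = 0.0410

X ~ Binomial(n=6, p=0.40).
P(X ≥ 5) = C(6,5)·0.40^5·0.60^1 + C(6,6)·0.40^6·0.60^0.
= 0.036864 + 0.004096 = 0.0410.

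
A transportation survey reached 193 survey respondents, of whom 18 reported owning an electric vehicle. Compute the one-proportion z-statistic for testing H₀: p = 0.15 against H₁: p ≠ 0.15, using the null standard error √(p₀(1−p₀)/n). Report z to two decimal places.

z = -2.21

With x = 18 successes in n = 193, p̂ = 0.09326.
SE₀ = √(0.15·0.85/193) = 0.025703.
z = (0.09326 − 0.15)/0.025703 = -0.05674/0.025703 = -2.21.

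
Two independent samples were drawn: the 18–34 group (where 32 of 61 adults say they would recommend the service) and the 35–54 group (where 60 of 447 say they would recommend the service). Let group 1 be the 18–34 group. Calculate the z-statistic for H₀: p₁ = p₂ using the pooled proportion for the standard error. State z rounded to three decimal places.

z = 7.426

p̂₁ = 32/61 = 0.52459, p̂₂ = 60/447 = 0.13423.
Pooling: p̂ = 92/508 = 0.18110.
SE = √[p̂(1−p̂)(1/n₁+1/n₂)] = √[0.18110·0.81890·(1/61+1/447)] ≈ 0.052564.
z = 0.39036/0.052564 = 7.426.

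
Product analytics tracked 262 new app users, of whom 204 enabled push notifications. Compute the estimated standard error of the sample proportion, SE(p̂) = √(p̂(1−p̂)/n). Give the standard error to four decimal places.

Sample proportion p̂ = 204/262 = 0.77863.
p̂(1−p̂) = 0.77863·0.22137 = 0.172365.
Dividing by n and taking the root: √0.000657882 = 0.0256.

SE = 0.0256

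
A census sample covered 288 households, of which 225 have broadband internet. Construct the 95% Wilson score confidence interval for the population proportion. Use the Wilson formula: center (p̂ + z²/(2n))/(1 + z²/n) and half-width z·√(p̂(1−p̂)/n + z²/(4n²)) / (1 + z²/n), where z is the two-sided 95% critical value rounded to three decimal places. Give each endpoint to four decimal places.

Here p̂ = 225/288 = 0.78125 and z = 1.960 (z² = 3.841600).
1 + z²/n = 1.013339.
Adjusted center: (0.78125 + z²/(2n))/1.013339 = 0.77755.
Radicand: p̂(1−p̂)/n + z²/(4n²) = 0.000593397 + 0.000011579 = 0.000604976.
Half-width = z·√(radicand)/denom = 1.960·0.024596/1.013339 = 0.04757.
So the interval runs from 0.7300 to 0.8251.

(0.7300, 0.8251)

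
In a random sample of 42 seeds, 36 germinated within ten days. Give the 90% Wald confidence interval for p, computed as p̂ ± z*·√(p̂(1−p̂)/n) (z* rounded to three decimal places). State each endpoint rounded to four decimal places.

The sample proportion is 36/42 = 0.85714.
Standard error of p̂: √(0.122449/42) = √0.002915452 = 0.053995.
For 90% confidence, z* = 1.645.
Margin of error: 1.645 × 0.053995 = 0.08882.
CI: 0.85714 ± 0.08882 = (0.7683, 0.9460).

(0.7683, 0.9460)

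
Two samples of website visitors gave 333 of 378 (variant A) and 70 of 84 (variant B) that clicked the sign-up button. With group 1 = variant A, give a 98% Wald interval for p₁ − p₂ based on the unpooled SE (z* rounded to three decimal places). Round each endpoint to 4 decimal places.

(-0.0546, 0.1498)

p̂₁ = 333/378 = 0.88095, p̂₂ = 70/84 = 0.83333; p̂₁ − p̂₂ = 0.04762.
SE = √(0.000277448 + 0.001653439) = √0.001930887 = 0.043942.
For 98% confidence, z* = 2.326. Margin of error = 0.10221.
Interval: 0.04762 ± 0.10221 → (-0.0546, 0.1498).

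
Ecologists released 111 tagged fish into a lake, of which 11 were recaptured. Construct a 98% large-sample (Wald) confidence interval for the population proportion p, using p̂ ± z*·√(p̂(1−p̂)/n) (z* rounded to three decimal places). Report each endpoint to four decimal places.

(0.0331, 0.1651)

Sample proportion p̂ = 11/111 = 0.09910.
Standard error of p̂: √(0.089278/111) = √0.000804311 = 0.028360.
The 98% critical value is z* = 2.326.
Margin = 2.326·0.028360 = 0.06597.
CI: 0.09910 ± 0.06597 = (0.0331, 0.1651).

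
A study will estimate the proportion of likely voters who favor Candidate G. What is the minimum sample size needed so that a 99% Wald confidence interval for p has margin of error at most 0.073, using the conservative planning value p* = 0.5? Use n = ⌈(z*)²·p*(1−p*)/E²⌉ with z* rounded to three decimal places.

For 99% confidence, z* = 2.576.
p*(1−p*) = 0.2500.
Required n before rounding: 6.635776 × 0.2500 / 0.073² = 311.305.
⌈311.305⌉ = 312.

n = 312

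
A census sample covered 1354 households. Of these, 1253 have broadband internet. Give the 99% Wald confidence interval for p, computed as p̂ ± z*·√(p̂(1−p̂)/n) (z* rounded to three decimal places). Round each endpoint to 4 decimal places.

(0.9070, 0.9438)

With x = 1253 successes in n = 1354, p̂ = 0.92541.
SE = √(p̂(1−p̂)/n) = √(0.069030/1354) = 0.007140.
z* = 2.576 at the 99% level.
Margin of error: 2.576 × 0.007140 = 0.01839.
Interval: 0.92541 ± 0.01839 → (0.9070, 0.9438).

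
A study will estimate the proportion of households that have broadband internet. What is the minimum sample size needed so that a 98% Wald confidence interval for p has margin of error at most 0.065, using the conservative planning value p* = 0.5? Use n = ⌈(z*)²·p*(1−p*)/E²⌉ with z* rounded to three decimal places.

n = 321

For 98% confidence, z* = 2.326.
p*(1−p*) = 0.2500.
(z*)²·p*(1−p*)/E² = 5.410276·0.2500/0.004225 = 320.135.
Rounding up, n = 321.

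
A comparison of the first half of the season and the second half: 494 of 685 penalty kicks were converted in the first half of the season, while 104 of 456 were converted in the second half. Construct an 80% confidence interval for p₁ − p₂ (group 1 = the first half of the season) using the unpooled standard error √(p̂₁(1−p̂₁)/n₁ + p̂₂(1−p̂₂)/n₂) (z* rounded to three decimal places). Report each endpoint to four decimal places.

p̂₁ = 0.72117, p̂₂ = 0.22807, so the observed difference is 0.49310.
Unpooled SE = √(p̂₁(1−p̂₁)/n₁ + p̂₂(1−p̂₂)/n₂) = √(0.000293554 + 0.000386084) = 0.026070.
The 80% critical value is z* = 1.282. Margin of error = 0.03342.
So the interval runs from 0.4597 to 0.5265.

(0.4597, 0.5265)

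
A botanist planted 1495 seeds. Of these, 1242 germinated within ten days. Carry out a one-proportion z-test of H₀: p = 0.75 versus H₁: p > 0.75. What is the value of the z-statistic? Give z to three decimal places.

Sample proportion p̂ = 1242/1495 = 0.83077.
Under H₀, SE = √(p₀(1−p₀)/n) = √(0.75·0.25/1495) = √0.000125418 = 0.011199.
z = (0.83077 − 0.75)/0.011199 = 0.08077/0.011199 = 7.212.

z = 7.212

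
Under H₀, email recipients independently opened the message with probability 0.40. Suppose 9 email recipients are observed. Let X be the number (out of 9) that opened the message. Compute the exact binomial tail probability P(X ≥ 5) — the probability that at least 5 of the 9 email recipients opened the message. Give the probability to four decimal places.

P = 0.2666

X ~ Binomial(n=9, p=0.40).
P(X ≥ 5) = Σ_{j=5}^{9} C(9,j)·0.40^j·0.60^{9−j}.
= 0.167215 + 0.074318 + 0.021234 + 0.003539 + 0.000262 = 0.2666.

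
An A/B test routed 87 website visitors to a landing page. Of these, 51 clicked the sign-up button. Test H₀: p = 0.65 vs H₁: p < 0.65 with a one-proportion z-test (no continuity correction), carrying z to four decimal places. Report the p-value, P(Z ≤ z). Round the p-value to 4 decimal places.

p-value = 0.1061

The sample proportion is 51/87 = 0.58621.
Under H₀, SE = √(p₀(1−p₀)/n) = √(0.65·0.35/87) = √0.002614943 = 0.051137.
z = (p̂ − p₀)/SE = (51/87 − 0.65)/0.051137 ≈ -1.2475.
From the standard normal, P(Z ≤ z) = 0.1061.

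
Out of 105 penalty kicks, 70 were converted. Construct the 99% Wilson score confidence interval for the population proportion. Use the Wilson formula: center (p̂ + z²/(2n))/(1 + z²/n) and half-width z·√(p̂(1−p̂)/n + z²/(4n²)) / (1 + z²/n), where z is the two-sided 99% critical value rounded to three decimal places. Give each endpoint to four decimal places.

(0.5414, 0.7721)

Here p̂ = 70/105 = 0.66667 and z = 2.576 (z² = 6.635776).
1 + z²/n = 1.063198.
Adjusted center: (0.66667 + z²/(2n))/1.063198 = 0.65676.
Radicand: p̂(1−p̂)/n + z²/(4n²) = 0.002116402 + 0.000150471 = 0.002266873.
Half-width = 2.576·√0.002266873/1.063198 = 0.11536.
CI: 0.65676 ± 0.11536 = (0.5414, 0.7721).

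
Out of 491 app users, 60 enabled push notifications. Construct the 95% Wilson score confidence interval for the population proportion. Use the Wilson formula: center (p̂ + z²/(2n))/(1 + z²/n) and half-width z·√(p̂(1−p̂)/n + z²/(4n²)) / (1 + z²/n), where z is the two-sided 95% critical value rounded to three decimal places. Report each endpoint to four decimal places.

Here p̂ = 60/491 = 0.12220 and z = 1.960 (z² = 3.841600).
Denominator 1 + z²/n = 1 + 3.841600/491 = 1.007824.
Center = (0.12220 + 0.003912)/1.007824 = 0.12513.
Radicand: p̂(1−p̂)/n + z²/(4n²) = 0.000218466 + 0.000003984 = 0.000222450.
Half-width = 1.960·√0.000222450/1.007824 = 0.02901.
CI: 0.12513 ± 0.02901 = (0.0961, 0.1541).

(0.0961, 0.1541)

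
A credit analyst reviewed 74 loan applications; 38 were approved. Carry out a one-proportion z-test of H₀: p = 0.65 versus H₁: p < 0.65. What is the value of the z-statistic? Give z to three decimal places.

With x = 38 successes in n = 74, p̂ = 0.51351.
Null standard error: √(0.65·0.35/74) = √0.003074324 = 0.055447.
Test statistic: z = -0.13649/0.055447 = -2.462.

z = -2.462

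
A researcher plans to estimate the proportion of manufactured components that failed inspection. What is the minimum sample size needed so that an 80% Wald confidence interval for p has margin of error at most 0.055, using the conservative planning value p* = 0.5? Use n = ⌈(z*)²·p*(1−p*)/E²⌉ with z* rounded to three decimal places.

For 80% confidence, z* = 1.282.
p*(1−p*) = 0.2500.
Required n before rounding: 1.643524 × 0.2500 / 0.055² = 135.828.
⌈135.828⌉ = 136.

n = 136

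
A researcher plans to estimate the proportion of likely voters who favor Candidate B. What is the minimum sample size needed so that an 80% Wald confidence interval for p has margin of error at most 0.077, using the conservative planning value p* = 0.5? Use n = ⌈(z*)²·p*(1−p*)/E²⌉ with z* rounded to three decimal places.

n = 70

z* = 1.282 at the 80% level.
p*(1−p*) = 0.50·0.50 = 0.2500.
Required n before rounding: 1.643524 × 0.2500 / 0.077² = 69.300.
Rounding up, n = 70.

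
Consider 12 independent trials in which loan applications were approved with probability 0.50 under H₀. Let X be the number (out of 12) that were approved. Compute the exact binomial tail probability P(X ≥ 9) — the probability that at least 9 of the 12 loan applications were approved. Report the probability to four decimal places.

P = 0.0730

X ~ Binomial(n=12, p=0.50).
P(X ≥ 9) = C(12,9)·0.50^9·0.50^3 + C(12,10)·0.50^10·0.50^2 + C(12,11)·0.50^11·0.50^1 + C(12,12)·0.50^12·0.50^0.
= 0.053711 + 0.016113 + 0.002930 + 0.000244 = 0.0730.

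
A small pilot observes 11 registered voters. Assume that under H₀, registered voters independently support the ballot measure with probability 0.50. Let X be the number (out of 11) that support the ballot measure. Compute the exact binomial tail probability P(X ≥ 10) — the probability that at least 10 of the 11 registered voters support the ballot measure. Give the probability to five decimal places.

P = 0.00586

X ~ Binomial(n=11, p=0.50).
P(X ≥ 10) = C(11,10)·0.50^10·0.50^1 + C(11,11)·0.50^11·0.50^0.
= 0.005371 + 0.000488 = 0.00586.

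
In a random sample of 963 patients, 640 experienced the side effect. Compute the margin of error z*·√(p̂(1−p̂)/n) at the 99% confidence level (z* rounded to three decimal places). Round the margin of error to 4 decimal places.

With x = 640 successes in n = 963, p̂ = 0.66459.
SE = √(p̂(1−p̂)/n) = √(0.222910/963) = 0.015214.
The 99% critical value is z* = 2.576.
Margin of error = z*·SE = 2.576 × 0.015214 = 0.0392.

ME = 0.0392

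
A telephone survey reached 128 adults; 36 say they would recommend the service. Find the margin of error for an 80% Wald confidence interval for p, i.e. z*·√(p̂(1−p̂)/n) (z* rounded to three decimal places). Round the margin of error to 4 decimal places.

p̂ = 36/128 = 0.28125.
SE(p̂) = √(0.28125·0.71875/128) = 0.039740.
z* = 1.282 at the 80% level.
ME = 1.282·0.039740 = 0.0509.

ME = 0.0509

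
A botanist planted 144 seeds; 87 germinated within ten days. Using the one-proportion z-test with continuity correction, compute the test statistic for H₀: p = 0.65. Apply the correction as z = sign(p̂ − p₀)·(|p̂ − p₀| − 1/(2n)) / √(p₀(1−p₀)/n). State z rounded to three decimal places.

z = -1.066

With x = 87 successes in n = 144, p̂ = 0.60417. p̂ − p₀ = -0.045833.
Continuity correction 1/(2n) = 1/288 = 0.003472.
Corrected numerator: |-0.045833| − 0.003472 = 0.042361.
Under H₀, SE = √(p₀(1−p₀)/n) = √(0.65·0.35/144) = √0.001579861 = 0.039747.
z = (−)0.042361/0.039747 = -1.066.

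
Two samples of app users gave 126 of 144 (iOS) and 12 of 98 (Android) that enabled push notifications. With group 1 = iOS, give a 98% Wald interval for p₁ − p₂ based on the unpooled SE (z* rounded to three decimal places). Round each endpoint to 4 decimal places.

p̂₁ = 0.87500, p̂₂ = 0.12245, so the observed difference is 0.75255.
Unpooled SE = √(p̂₁(1−p̂₁)/n₁ + p̂₂(1−p̂₂)/n₂) = √(0.000759549 + 0.001096482) = 0.043082.
For 98% confidence, z* = 2.326. Margin of error = 0.10021.
So the interval runs from 0.6523 to 0.8528.

(0.6523, 0.8528)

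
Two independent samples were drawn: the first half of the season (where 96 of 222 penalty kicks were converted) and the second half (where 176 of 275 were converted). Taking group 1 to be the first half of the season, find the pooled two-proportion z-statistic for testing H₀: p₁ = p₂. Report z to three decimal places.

p̂₁ = 96/222 = 0.43243, p̂₂ = 176/275 = 0.64000.
Pooled p̂ = (96+176)/(222+275) = 272/497 = 0.54728.
Pooled SE = √[0.2477643·0.00814087] ≈ 0.044911.
z = -0.20757/0.044911 = -4.622.

z = -4.622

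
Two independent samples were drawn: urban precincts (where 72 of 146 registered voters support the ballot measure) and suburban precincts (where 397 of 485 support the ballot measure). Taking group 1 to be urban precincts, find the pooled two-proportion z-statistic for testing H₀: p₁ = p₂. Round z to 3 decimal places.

z = -7.891

p̂₁ = 72/146 = 0.49315, p̂₂ = 397/485 = 0.81856.
Pooling: p̂ = 469/631 = 0.74326.
Pooled SE = √[0.1908223·0.00891117] ≈ 0.041237.
z = (p̂₁ − p̂₂)/SE = (0.49315 − 0.81856)/0.041237 = -0.32541/0.041237 = -7.891.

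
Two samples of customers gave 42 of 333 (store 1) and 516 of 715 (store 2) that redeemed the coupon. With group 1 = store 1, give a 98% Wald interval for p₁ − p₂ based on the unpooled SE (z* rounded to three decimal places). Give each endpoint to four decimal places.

p̂₁ = 0.12613, p̂₂ = 0.72168, so the observed difference is -0.59555.
SE = √(0.000330986 + 0.000280921) = √0.000611907 = 0.024737.
The 98% critical value is z* = 2.326. Margin of error = 0.05754.
So the interval runs from -0.6531 to -0.5380.

(-0.6531, -0.5380)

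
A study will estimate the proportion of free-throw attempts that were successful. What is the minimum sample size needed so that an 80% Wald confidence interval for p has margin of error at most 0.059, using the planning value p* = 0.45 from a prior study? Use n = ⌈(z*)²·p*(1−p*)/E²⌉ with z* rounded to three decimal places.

n = 117

z* = 1.282 at the 80% level.
p*(1−p*) = 0.2475.
(z*)²·p*(1−p*)/E² = 1.643524·0.2475/0.003481 = 116.855.
Rounding up, n = 117.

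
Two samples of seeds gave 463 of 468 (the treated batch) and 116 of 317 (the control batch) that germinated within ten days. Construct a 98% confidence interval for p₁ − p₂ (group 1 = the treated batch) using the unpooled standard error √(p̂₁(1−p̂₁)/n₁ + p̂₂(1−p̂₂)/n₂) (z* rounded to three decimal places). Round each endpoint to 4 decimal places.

(0.5595, 0.6873)

p̂₁ = 0.98932, p̂₂ = 0.36593, so the observed difference is 0.62339.
SE = √(0.000022585 + 0.000731941) = √0.000754526 = 0.027469.
The 98% critical value is z* = 2.326. Margin = 2.326·0.027469 = 0.06389.
So the interval runs from 0.5595 to 0.6873.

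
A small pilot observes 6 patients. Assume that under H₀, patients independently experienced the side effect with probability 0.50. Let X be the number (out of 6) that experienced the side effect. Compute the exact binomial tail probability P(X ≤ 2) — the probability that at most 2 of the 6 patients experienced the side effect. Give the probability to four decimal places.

X ~ Binomial(n=6, p=0.50).
P(X ≤ 2) = C(6,0)·0.50^0·0.50^6 + C(6,1)·0.50^1·0.50^5 + C(6,2)·0.50^2·0.50^4.
= 0.015625 + 0.093750 + 0.234375 = 0.3438.

P = 0.3438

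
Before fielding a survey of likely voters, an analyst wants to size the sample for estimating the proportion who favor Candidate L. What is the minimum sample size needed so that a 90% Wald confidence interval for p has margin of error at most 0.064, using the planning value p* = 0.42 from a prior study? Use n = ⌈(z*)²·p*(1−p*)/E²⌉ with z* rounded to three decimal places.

z* = 1.645 at the 90% level.
p*(1−p*) = 0.42·0.58 = 0.2436.
(z*)²·p*(1−p*)/E² = 2.706025·0.2436/0.004096 = 160.934.
⌈160.934⌉ = 161.

n = 161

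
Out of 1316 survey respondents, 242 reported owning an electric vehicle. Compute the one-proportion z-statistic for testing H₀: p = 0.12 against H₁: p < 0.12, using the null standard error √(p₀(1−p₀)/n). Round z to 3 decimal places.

z = 7.132

The sample proportion is 242/1316 = 0.18389.
Under H₀, SE = √(p₀(1−p₀)/n) = √(0.12·0.88/1316) = √0.000080243 = 0.008958.
Test statistic: z = 0.06389/0.008958 = 7.132.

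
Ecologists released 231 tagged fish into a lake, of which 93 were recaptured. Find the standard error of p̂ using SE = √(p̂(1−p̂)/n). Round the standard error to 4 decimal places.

With x = 93 successes in n = 231, p̂ = 0.40260.
p̂(1−p̂) = 0.40260·0.59740 = 0.240513.
SE = √(0.240513/231) = √0.001041182 = 0.0323.

SE = 0.0323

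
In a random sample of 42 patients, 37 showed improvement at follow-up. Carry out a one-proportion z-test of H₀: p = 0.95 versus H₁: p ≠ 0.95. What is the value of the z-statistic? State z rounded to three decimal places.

The sample proportion is 37/42 = 0.88095.
Null standard error: √(0.95·0.05/42) = √0.001130952 = 0.033630.
z = (0.88095 − 0.95)/0.033630 = -0.06905/0.033630 = -2.053.

z = -2.053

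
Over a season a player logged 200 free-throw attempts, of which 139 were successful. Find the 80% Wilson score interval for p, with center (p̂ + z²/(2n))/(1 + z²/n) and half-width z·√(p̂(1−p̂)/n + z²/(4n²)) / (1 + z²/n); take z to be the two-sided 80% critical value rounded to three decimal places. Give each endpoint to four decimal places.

(0.6518, 0.7350)

p̂ = 139/200 = 0.69500; z = 1.282, so z² = 1.643524.
Denominator 1 + z²/n = 1 + 1.643524/200 = 1.008218.
Adjusted center: (0.69500 + z²/(2n))/1.008218 = 0.69341.
Radicand: p̂(1−p̂)/n + z²/(4n²) = 0.001059875 + 0.000010272 = 0.001070147.
Half-width = 1.282·√0.001070147/1.008218 = 0.04160.
Interval: 0.69341 ± 0.04160 → (0.6518, 0.7350).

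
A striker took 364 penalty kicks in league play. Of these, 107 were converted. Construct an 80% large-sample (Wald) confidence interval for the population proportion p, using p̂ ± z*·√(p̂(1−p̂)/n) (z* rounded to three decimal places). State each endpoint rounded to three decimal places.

p̂ = 107/364 = 0.29396.
SE = √(p̂(1−p̂)/n) = √(0.207546/364) = 0.023878.
The 80% critical value is z* = 1.282.
Margin = 1.282·0.023878 = 0.03061.
Interval: 0.29396 ± 0.03061 → (0.263, 0.325).

(0.263, 0.325)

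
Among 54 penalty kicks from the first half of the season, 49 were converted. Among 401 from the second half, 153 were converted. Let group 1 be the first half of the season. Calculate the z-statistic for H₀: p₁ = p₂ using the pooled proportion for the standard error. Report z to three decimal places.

z = 7.301

p̂₁ = 49/54 = 0.90741, p̂₂ = 153/401 = 0.38155.
Pooled p̂ = (49+153)/(54+401) = 202/455 = 0.44396.
Pooled SE = √[0.2468591·0.02101228] ≈ 0.072021.
z = (p̂₁ − p̂₂)/SE = (0.90741 − 0.38155)/0.072021 = 0.52586/0.072021 = 7.301.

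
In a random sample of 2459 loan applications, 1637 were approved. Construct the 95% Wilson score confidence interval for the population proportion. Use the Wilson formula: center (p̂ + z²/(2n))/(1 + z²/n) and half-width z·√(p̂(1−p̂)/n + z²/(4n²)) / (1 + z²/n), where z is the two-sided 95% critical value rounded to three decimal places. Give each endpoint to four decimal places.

p̂ = 1637/2459 = 0.66572; z = 1.960, so z² = 3.841600.
1 + z²/n = 1.001562.
Adjusted center: (0.66572 + z²/(2n))/1.001562 = 0.66546.
Radicand: p̂(1−p̂)/n + z²/(4n²) = 0.000090499 + 0.000000159 = 0.000090658.
Half-width = 1.960·√0.000090658/1.001562 = 0.01863.
Interval: 0.66546 ± 0.01863 → (0.6468, 0.6841).

(0.6468, 0.6841)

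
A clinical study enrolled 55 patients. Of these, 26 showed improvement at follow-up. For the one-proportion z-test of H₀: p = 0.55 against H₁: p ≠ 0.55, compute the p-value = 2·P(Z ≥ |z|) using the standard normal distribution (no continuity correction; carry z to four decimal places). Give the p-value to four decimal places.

p-value = 0.2494

p̂ = 26/55 = 0.47273.
SE₀ = √(0.55·0.45/55) = 0.067082.
Test statistic (full precision, shown to 4 dp): z = (26/55 − 0.55)/SE₀ ≈ -1.1519.
From the standard normal, 2·P(Z ≥ |z|) = 0.2494.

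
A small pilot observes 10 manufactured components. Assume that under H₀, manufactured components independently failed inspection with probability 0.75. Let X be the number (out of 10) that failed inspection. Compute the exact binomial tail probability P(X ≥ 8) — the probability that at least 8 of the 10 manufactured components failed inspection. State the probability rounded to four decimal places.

X is binomial with n = 10 and p = 0.75.
P(X ≥ 8) = C(10,8)·0.75^8·0.25^2 + C(10,9)·0.75^9·0.25^1 + C(10,10)·0.75^10·0.25^0.
= 0.281568 + 0.187712 + 0.056314 = 0.5256.

P = 0.5256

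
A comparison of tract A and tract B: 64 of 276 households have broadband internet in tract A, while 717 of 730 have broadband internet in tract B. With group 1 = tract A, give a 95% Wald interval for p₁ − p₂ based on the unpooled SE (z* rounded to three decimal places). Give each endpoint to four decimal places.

(-0.8010, -0.6996)

p̂₁ = 64/276 = 0.23188, p̂₂ = 717/730 = 0.98219; p̂₁ − p̂₂ = -0.75031.
SE = √(0.000645340 + 0.000023960) = √0.000669300 = 0.025871.
The 95% critical value is z* = 1.960. Margin of error = 0.05071.
Interval: -0.75031 ± 0.05071 → (-0.8010, -0.6996).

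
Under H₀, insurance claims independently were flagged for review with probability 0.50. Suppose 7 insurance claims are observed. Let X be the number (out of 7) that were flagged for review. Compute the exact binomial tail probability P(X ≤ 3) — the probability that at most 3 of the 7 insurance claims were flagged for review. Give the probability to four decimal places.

X is binomial with n = 7 and p = 0.50.
P(X ≤ 3) = C(7,0)·0.50^0·0.50^7 + C(7,1)·0.50^1·0.50^6 + C(7,2)·0.50^2·0.50^5 + C(7,3)·0.50^3·0.50^4.
= 0.007812 + 0.054688 + 0.164062 + 0.273438 = 0.5000.

P = 0.5000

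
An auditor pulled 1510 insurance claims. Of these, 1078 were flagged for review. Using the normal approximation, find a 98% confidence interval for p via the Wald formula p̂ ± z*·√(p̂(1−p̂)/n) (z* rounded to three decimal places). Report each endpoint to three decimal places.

(0.687, 0.741)

With x = 1078 successes in n = 1510, p̂ = 0.71391.
SE = √(p̂(1−p̂)/n) = √(0.204244/1510) = 0.011630.
z* = 2.326 at the 98% level.
Margin of error: 2.326 × 0.011630 = 0.02705.
CI: 0.71391 ± 0.02705 = (0.687, 0.741).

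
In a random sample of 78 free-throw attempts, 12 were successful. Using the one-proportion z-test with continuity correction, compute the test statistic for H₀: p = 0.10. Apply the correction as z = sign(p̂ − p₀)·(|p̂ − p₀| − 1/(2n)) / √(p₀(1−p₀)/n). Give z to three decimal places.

z = 1.396

The sample proportion is 12/78 = 0.15385. p̂ − p₀ = 0.053846.
1/(2n) = 0.006410.
Corrected numerator: |0.053846| − 0.006410 = 0.047436.
SE₀ = √(0.10·0.90/78) = 0.033968.
z = (+)0.047436/0.033968 = 1.396.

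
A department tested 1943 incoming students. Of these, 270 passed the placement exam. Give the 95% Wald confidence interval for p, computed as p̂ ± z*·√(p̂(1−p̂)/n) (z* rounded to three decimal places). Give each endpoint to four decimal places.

(0.1236, 0.1543)

Sample proportion p̂ = 270/1943 = 0.13896.
SE = √(p̂(1−p̂)/n) = √(0.119650/1943) = 0.007847.
z* = 1.960 at the 95% level.
Margin of error: 1.960 × 0.007847 = 0.01538.
CI: 0.13896 ± 0.01538 = (0.1236, 0.1543).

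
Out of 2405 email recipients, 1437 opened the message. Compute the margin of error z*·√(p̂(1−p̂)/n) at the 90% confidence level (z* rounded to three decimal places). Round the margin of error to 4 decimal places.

ME = 0.0164

With x = 1437 successes in n = 2405, p̂ = 0.59751.
SE(p̂) = √(0.59751·0.40249/2405) = 0.010000.
The 90% critical value is z* = 1.645.
So ME = 0.0164.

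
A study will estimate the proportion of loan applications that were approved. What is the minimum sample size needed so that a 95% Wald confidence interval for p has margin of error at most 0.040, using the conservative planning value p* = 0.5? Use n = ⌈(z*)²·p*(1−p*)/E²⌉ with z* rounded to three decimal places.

n = 601

z* = 1.960 at the 95% level.
p*(1−p*) = 0.2500.
Required n before rounding: 3.841600 × 0.2500 / 0.040² = 600.250.
Rounding up, n = 601.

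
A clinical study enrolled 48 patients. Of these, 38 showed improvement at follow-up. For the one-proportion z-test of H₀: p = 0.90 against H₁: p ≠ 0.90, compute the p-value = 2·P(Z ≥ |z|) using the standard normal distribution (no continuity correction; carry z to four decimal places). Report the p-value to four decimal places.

With x = 38 successes in n = 48, p̂ = 0.79167.
Under H₀, SE = √(p₀(1−p₀)/n) = √(0.90·0.10/48) = √0.001875000 = 0.043301.
z = (p̂ − p₀)/SE = (38/48 − 0.90)/0.043301 ≈ -2.5019.
p-value = 2·P(Z ≥ |z|) with z = -2.5019 → 0.0124.

p-value = 0.0124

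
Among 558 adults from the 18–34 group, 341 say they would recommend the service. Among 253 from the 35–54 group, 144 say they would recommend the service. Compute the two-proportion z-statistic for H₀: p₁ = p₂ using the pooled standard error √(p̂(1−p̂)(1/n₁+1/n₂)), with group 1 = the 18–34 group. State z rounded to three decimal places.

Sample proportions: p̂₁ = 341/558 = 0.61111 and p̂₂ = 144/253 = 0.56917.
Pooling: p̂ = 485/811 = 0.59803.
SE = √[p̂(1−p̂)(1/n₁+1/n₂)] = √[0.59803·0.40197·(1/558+1/253)] ≈ 0.037161.
z = (p̂₁ − p̂₂)/SE = (0.61111 − 0.56917)/0.037161 = 0.04194/0.037161 = 1.129.

z = 1.129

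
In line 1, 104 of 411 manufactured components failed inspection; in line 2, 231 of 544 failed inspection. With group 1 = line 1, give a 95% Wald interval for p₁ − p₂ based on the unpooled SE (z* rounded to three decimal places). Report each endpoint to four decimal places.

(-0.2307, -0.1125)

p̂₁ = 0.25304, p̂₂ = 0.42463, so the observed difference is -0.17159.
SE = √(0.000459882 + 0.000449117) = √0.000908999 = 0.030150.
z* = 1.960 at the 95% level. Margin of error = 0.05909.
CI: -0.17159 ± 0.05909 = (-0.2307, -0.1125).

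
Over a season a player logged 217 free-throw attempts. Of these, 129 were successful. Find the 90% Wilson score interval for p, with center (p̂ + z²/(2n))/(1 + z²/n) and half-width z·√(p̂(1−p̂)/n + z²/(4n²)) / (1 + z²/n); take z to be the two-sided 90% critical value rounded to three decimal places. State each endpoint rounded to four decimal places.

(0.5388, 0.6478)

p̂ = 129/217 = 0.59447; z = 1.645, so z² = 2.706025.
Denominator 1 + z²/n = 1 + 2.706025/217 = 1.012470.
Center = (0.59447 + 0.006235)/1.012470 = 0.59331.
Radicand: p̂(1−p̂)/n + z²/(4n²) = 0.001110947 + 0.000014367 = 0.001125314.
Half-width = z·√(radicand)/denom = 1.645·0.033546/1.012470 = 0.05450.
CI: 0.59331 ± 0.05450 = (0.5388, 0.6478).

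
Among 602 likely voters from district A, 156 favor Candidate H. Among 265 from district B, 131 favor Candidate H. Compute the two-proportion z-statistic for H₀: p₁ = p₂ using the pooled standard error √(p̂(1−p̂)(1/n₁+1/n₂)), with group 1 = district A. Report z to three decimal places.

z = -6.780

p̂₁ = 156/602 = 0.25914, p̂₂ = 131/265 = 0.49434.
Pooling: p̂ = 287/867 = 0.33103.
SE = √[p̂(1−p̂)(1/n₁+1/n₂)] = √[0.33103·0.66897·(1/602+1/265)] ≈ 0.034692.
z = (p̂₁ − p̂₂)/SE = (0.25914 − 0.49434)/0.034692 = -0.23520/0.034692 = -6.780.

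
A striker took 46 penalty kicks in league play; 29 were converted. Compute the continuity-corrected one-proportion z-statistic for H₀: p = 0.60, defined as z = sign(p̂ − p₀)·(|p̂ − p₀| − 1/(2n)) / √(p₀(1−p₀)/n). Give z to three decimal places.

z = 0.271

With x = 29 successes in n = 46, p̂ = 0.63043. p̂ − p₀ = 0.030435.
1/(2n) = 0.010870.
Corrected numerator: |0.030435| − 0.010870 = 0.019565.
Under H₀, SE = √(p₀(1−p₀)/n) = √(0.60·0.40/46) = √0.005217391 = 0.072232.
z = (+)0.019565/0.072232 = 0.271.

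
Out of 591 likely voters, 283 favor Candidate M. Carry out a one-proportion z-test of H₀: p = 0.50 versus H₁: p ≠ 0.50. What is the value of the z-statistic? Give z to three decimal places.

Sample proportion p̂ = 283/591 = 0.47885.
SE₀ = √(0.50·0.50/591) = 0.020567.
Test statistic: z = -0.02115/0.020567 = -1.028.

z = -1.028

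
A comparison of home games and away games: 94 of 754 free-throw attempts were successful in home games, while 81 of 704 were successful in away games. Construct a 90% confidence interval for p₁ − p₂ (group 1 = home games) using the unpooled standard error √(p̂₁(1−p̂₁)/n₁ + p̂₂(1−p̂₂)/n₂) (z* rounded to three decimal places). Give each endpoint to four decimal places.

p̂₁ = 94/754 = 0.12467, p̂₂ = 81/704 = 0.11506; p̂₁ − p̂₂ = 0.00961.
Unpooled SE = √(p̂₁(1−p̂₁)/n₁ + p̂₂(1−p̂₂)/n₂) = √(0.000144730 + 0.000144629) = 0.017011.
For 90% confidence, z* = 1.645. Margin of error = 0.02798.
So the interval runs from -0.0184 to 0.0376.

(-0.0184, 0.0376)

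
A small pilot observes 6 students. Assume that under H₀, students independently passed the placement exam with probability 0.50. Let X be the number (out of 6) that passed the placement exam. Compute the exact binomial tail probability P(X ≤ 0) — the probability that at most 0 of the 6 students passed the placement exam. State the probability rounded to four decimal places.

X ~ Binomial(n=6, p=0.50).
P(X ≤ 0) = C(6,0)·0.50^0·0.50^6.
= 0.015625 = 0.0156.

P = 0.0156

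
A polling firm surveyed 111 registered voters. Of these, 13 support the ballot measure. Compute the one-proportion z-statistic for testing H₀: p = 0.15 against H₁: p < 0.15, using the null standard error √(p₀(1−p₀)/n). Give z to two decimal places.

Sample proportion p̂ = 13/111 = 0.11712.
Null standard error: √(0.15·0.85/111) = √0.001148649 = 0.033892.
z = (p̂ − p₀)/SE = (0.11712 − 0.15)/0.033892 = -0.97.

z = -0.97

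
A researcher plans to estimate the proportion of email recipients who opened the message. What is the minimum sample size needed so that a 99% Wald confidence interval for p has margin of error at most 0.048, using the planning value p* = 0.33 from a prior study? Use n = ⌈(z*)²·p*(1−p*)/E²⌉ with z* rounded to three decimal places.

n = 637

For 99% confidence, z* = 2.576.
p*(1−p*) = 0.33·0.67 = 0.2211.
Required n before rounding: 6.635776 × 0.2211 / 0.048² = 636.793.
⌈636.793⌉ = 637.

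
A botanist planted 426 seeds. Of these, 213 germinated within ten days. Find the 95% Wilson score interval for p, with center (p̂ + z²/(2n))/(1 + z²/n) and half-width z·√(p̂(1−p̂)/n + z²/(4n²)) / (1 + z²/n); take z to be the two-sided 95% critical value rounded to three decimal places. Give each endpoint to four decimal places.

Here p̂ = 213/426 = 0.50000 and z = 1.960 (z² = 3.841600).
1 + z²/n = 1.009018.
Adjusted center: (0.50000 + z²/(2n))/1.009018 = 0.50000.
Radicand: p̂(1−p̂)/n + z²/(4n²) = 0.000586854 + 0.000005292 = 0.000592146.
Half-width = z·√(radicand)/denom = 1.960·0.024334/1.009018 = 0.04727.
So the interval runs from 0.4527 to 0.5473.

(0.4527, 0.5473)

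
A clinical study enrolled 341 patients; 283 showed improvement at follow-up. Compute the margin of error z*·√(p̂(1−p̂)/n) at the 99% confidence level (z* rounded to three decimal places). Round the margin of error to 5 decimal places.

ME = 0.05241

Sample proportion p̂ = 283/341 = 0.82991.
SE = √(p̂(1−p̂)/n) = √(0.141158/341) = 0.020346.
The 99% critical value is z* = 2.576.
So ME = 0.05241.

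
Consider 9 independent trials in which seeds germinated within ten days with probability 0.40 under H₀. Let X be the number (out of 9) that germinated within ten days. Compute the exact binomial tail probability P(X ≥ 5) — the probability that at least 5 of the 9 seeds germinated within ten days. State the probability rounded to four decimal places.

X is binomial with n = 9 and p = 0.40.
P(X ≥ 5) = Σ_{j=5}^{9} C(9,j)·0.40^j·0.60^{9−j}.
= 0.167215 + 0.074318 + 0.021234 + 0.003539 + 0.000262 = 0.2666.

P = 0.2666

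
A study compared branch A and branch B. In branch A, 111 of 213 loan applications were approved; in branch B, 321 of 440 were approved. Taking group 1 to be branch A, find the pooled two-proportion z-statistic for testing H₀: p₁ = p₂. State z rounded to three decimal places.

Sample proportions: p̂₁ = 111/213 = 0.52113 and p̂₂ = 321/440 = 0.72955.
Pooled p̂ = (111+321)/(213+440) = 432/653 = 0.66156.
Pooled SE = √[0.2238977·0.00696756] ≈ 0.039497.
z = (p̂₁ − p̂₂)/SE = (0.52113 − 0.72955)/0.039497 = -0.20842/0.039497 = -5.277.

z = -5.277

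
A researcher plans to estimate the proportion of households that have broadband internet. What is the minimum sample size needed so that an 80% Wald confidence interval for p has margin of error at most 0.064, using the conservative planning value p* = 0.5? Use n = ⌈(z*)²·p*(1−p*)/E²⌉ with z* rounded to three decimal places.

For 80% confidence, z* = 1.282.
p*(1−p*) = 0.2500.
(z*)²·p*(1−p*)/E² = 1.643524·0.2500/0.004096 = 100.313.
⌈100.313⌉ = 101.

n = 101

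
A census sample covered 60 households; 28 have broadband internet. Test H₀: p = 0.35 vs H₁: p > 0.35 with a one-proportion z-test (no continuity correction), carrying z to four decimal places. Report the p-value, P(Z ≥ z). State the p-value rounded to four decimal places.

Sample proportion p̂ = 28/60 = 0.46667.
SE₀ = √(0.35·0.65/60) = 0.061577.
z = (p̂ − p₀)/SE = (28/60 − 0.35)/0.061577 ≈ 1.8947.
From the standard normal, P(Z ≥ z) = 0.0291.

p-value = 0.0291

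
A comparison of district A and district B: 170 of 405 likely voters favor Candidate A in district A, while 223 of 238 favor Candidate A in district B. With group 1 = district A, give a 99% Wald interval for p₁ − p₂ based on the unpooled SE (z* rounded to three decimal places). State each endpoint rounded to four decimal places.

(-0.5923, -0.4421)

p̂₁ = 170/405 = 0.41975, p̂₂ = 223/238 = 0.93697; p̂₁ − p̂₂ = -0.51722.
Unpooled SE = √(p̂₁(1−p̂₁)/n₁ + p̂₂(1−p̂₂)/n₂) = √(0.000601384 + 0.000248122) = 0.029146.
The 99% critical value is z* = 2.576. Margin of error = 0.07508.
So the interval runs from -0.5923 to -0.4421.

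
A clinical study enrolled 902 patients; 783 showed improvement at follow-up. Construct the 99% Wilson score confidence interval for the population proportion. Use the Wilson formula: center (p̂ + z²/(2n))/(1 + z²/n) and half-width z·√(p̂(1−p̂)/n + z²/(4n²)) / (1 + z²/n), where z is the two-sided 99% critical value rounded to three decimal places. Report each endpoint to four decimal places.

Here p̂ = 783/902 = 0.86807 and z = 2.576 (z² = 6.635776).
1 + z²/n = 1.007357.
Center = (0.86807 + 0.003678)/1.007357 = 0.86538.
Radicand: p̂(1−p̂)/n + z²/(4n²) = 0.000126966 + 0.000002039 = 0.000129005.
Half-width = z·√(radicand)/denom = 2.576·0.011358/1.007357 = 0.02904.
So the interval runs from 0.8363 to 0.8944.

(0.8363, 0.8944)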